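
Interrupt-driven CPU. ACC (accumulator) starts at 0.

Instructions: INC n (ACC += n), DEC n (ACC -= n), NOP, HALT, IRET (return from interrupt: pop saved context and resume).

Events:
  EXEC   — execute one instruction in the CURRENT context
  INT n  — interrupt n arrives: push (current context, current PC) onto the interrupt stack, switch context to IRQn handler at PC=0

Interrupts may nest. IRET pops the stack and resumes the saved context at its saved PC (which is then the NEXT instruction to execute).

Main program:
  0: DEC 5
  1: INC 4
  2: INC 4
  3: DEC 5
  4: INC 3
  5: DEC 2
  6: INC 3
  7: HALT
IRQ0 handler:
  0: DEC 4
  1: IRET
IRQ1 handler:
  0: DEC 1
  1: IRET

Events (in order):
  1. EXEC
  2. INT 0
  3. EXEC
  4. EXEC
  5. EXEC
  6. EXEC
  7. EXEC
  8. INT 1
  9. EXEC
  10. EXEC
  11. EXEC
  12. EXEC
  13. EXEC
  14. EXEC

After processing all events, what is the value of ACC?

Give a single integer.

Event 1 (EXEC): [MAIN] PC=0: DEC 5 -> ACC=-5
Event 2 (INT 0): INT 0 arrives: push (MAIN, PC=1), enter IRQ0 at PC=0 (depth now 1)
Event 3 (EXEC): [IRQ0] PC=0: DEC 4 -> ACC=-9
Event 4 (EXEC): [IRQ0] PC=1: IRET -> resume MAIN at PC=1 (depth now 0)
Event 5 (EXEC): [MAIN] PC=1: INC 4 -> ACC=-5
Event 6 (EXEC): [MAIN] PC=2: INC 4 -> ACC=-1
Event 7 (EXEC): [MAIN] PC=3: DEC 5 -> ACC=-6
Event 8 (INT 1): INT 1 arrives: push (MAIN, PC=4), enter IRQ1 at PC=0 (depth now 1)
Event 9 (EXEC): [IRQ1] PC=0: DEC 1 -> ACC=-7
Event 10 (EXEC): [IRQ1] PC=1: IRET -> resume MAIN at PC=4 (depth now 0)
Event 11 (EXEC): [MAIN] PC=4: INC 3 -> ACC=-4
Event 12 (EXEC): [MAIN] PC=5: DEC 2 -> ACC=-6
Event 13 (EXEC): [MAIN] PC=6: INC 3 -> ACC=-3
Event 14 (EXEC): [MAIN] PC=7: HALT

Answer: -3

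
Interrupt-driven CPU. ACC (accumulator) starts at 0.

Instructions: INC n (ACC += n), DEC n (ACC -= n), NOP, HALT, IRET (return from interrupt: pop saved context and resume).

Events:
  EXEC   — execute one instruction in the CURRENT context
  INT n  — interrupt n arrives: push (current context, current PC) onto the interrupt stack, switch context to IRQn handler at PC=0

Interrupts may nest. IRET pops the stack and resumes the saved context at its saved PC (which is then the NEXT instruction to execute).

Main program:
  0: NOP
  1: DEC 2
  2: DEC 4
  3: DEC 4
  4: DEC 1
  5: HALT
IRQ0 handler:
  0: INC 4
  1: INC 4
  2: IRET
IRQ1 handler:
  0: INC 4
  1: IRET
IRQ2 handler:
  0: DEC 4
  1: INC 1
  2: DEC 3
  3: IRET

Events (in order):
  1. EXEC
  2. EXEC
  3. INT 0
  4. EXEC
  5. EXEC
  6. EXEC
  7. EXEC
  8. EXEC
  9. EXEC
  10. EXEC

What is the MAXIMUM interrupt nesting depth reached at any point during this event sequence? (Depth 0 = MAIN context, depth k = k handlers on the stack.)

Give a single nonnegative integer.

Event 1 (EXEC): [MAIN] PC=0: NOP [depth=0]
Event 2 (EXEC): [MAIN] PC=1: DEC 2 -> ACC=-2 [depth=0]
Event 3 (INT 0): INT 0 arrives: push (MAIN, PC=2), enter IRQ0 at PC=0 (depth now 1) [depth=1]
Event 4 (EXEC): [IRQ0] PC=0: INC 4 -> ACC=2 [depth=1]
Event 5 (EXEC): [IRQ0] PC=1: INC 4 -> ACC=6 [depth=1]
Event 6 (EXEC): [IRQ0] PC=2: IRET -> resume MAIN at PC=2 (depth now 0) [depth=0]
Event 7 (EXEC): [MAIN] PC=2: DEC 4 -> ACC=2 [depth=0]
Event 8 (EXEC): [MAIN] PC=3: DEC 4 -> ACC=-2 [depth=0]
Event 9 (EXEC): [MAIN] PC=4: DEC 1 -> ACC=-3 [depth=0]
Event 10 (EXEC): [MAIN] PC=5: HALT [depth=0]
Max depth observed: 1

Answer: 1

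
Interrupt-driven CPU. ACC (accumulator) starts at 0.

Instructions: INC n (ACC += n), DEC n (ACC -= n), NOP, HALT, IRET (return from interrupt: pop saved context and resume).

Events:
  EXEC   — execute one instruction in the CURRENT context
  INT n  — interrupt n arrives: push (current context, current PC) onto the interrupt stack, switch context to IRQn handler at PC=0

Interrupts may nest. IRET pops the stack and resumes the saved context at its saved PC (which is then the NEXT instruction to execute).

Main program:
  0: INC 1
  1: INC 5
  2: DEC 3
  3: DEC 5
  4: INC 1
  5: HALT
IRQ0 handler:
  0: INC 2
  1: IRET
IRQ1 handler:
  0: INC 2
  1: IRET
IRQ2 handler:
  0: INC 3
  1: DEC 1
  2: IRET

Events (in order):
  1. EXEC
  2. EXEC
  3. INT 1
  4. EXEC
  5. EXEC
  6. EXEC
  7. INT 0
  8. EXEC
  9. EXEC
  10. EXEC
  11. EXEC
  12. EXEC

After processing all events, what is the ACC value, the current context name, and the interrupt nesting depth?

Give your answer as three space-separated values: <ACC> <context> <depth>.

Answer: 3 MAIN 0

Derivation:
Event 1 (EXEC): [MAIN] PC=0: INC 1 -> ACC=1
Event 2 (EXEC): [MAIN] PC=1: INC 5 -> ACC=6
Event 3 (INT 1): INT 1 arrives: push (MAIN, PC=2), enter IRQ1 at PC=0 (depth now 1)
Event 4 (EXEC): [IRQ1] PC=0: INC 2 -> ACC=8
Event 5 (EXEC): [IRQ1] PC=1: IRET -> resume MAIN at PC=2 (depth now 0)
Event 6 (EXEC): [MAIN] PC=2: DEC 3 -> ACC=5
Event 7 (INT 0): INT 0 arrives: push (MAIN, PC=3), enter IRQ0 at PC=0 (depth now 1)
Event 8 (EXEC): [IRQ0] PC=0: INC 2 -> ACC=7
Event 9 (EXEC): [IRQ0] PC=1: IRET -> resume MAIN at PC=3 (depth now 0)
Event 10 (EXEC): [MAIN] PC=3: DEC 5 -> ACC=2
Event 11 (EXEC): [MAIN] PC=4: INC 1 -> ACC=3
Event 12 (EXEC): [MAIN] PC=5: HALT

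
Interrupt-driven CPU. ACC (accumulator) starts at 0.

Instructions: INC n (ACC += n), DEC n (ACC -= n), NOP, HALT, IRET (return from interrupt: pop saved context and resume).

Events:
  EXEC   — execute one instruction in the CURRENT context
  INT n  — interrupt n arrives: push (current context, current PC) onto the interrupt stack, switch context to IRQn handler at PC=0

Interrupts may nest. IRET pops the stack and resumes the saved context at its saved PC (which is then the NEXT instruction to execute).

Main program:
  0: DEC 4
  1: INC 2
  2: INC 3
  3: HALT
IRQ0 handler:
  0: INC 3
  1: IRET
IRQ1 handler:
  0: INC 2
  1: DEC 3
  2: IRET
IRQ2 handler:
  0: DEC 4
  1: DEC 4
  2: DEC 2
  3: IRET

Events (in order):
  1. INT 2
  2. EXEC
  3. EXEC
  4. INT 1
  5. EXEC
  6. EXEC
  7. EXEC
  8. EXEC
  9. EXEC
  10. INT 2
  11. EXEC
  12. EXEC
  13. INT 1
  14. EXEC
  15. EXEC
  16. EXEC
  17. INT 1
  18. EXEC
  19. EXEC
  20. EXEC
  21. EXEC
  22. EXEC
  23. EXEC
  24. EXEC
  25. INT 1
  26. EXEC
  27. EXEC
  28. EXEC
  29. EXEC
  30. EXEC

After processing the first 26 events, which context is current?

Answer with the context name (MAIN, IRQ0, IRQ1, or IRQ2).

Answer: IRQ1

Derivation:
Event 1 (INT 2): INT 2 arrives: push (MAIN, PC=0), enter IRQ2 at PC=0 (depth now 1)
Event 2 (EXEC): [IRQ2] PC=0: DEC 4 -> ACC=-4
Event 3 (EXEC): [IRQ2] PC=1: DEC 4 -> ACC=-8
Event 4 (INT 1): INT 1 arrives: push (IRQ2, PC=2), enter IRQ1 at PC=0 (depth now 2)
Event 5 (EXEC): [IRQ1] PC=0: INC 2 -> ACC=-6
Event 6 (EXEC): [IRQ1] PC=1: DEC 3 -> ACC=-9
Event 7 (EXEC): [IRQ1] PC=2: IRET -> resume IRQ2 at PC=2 (depth now 1)
Event 8 (EXEC): [IRQ2] PC=2: DEC 2 -> ACC=-11
Event 9 (EXEC): [IRQ2] PC=3: IRET -> resume MAIN at PC=0 (depth now 0)
Event 10 (INT 2): INT 2 arrives: push (MAIN, PC=0), enter IRQ2 at PC=0 (depth now 1)
Event 11 (EXEC): [IRQ2] PC=0: DEC 4 -> ACC=-15
Event 12 (EXEC): [IRQ2] PC=1: DEC 4 -> ACC=-19
Event 13 (INT 1): INT 1 arrives: push (IRQ2, PC=2), enter IRQ1 at PC=0 (depth now 2)
Event 14 (EXEC): [IRQ1] PC=0: INC 2 -> ACC=-17
Event 15 (EXEC): [IRQ1] PC=1: DEC 3 -> ACC=-20
Event 16 (EXEC): [IRQ1] PC=2: IRET -> resume IRQ2 at PC=2 (depth now 1)
Event 17 (INT 1): INT 1 arrives: push (IRQ2, PC=2), enter IRQ1 at PC=0 (depth now 2)
Event 18 (EXEC): [IRQ1] PC=0: INC 2 -> ACC=-18
Event 19 (EXEC): [IRQ1] PC=1: DEC 3 -> ACC=-21
Event 20 (EXEC): [IRQ1] PC=2: IRET -> resume IRQ2 at PC=2 (depth now 1)
Event 21 (EXEC): [IRQ2] PC=2: DEC 2 -> ACC=-23
Event 22 (EXEC): [IRQ2] PC=3: IRET -> resume MAIN at PC=0 (depth now 0)
Event 23 (EXEC): [MAIN] PC=0: DEC 4 -> ACC=-27
Event 24 (EXEC): [MAIN] PC=1: INC 2 -> ACC=-25
Event 25 (INT 1): INT 1 arrives: push (MAIN, PC=2), enter IRQ1 at PC=0 (depth now 1)
Event 26 (EXEC): [IRQ1] PC=0: INC 2 -> ACC=-23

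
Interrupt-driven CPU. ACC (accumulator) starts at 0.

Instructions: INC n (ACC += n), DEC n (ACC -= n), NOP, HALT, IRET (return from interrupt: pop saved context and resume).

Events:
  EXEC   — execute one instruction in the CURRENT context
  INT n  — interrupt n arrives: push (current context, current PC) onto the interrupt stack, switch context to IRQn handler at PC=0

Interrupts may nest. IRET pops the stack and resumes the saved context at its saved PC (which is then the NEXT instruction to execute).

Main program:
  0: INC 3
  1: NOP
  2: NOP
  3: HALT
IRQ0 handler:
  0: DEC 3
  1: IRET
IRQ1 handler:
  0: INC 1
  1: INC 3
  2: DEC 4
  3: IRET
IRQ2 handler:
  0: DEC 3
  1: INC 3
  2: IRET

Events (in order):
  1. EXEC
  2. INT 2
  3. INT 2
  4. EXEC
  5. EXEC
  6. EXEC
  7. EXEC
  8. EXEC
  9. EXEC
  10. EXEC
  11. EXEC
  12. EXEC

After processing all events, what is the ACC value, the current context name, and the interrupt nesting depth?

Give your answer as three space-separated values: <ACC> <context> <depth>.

Event 1 (EXEC): [MAIN] PC=0: INC 3 -> ACC=3
Event 2 (INT 2): INT 2 arrives: push (MAIN, PC=1), enter IRQ2 at PC=0 (depth now 1)
Event 3 (INT 2): INT 2 arrives: push (IRQ2, PC=0), enter IRQ2 at PC=0 (depth now 2)
Event 4 (EXEC): [IRQ2] PC=0: DEC 3 -> ACC=0
Event 5 (EXEC): [IRQ2] PC=1: INC 3 -> ACC=3
Event 6 (EXEC): [IRQ2] PC=2: IRET -> resume IRQ2 at PC=0 (depth now 1)
Event 7 (EXEC): [IRQ2] PC=0: DEC 3 -> ACC=0
Event 8 (EXEC): [IRQ2] PC=1: INC 3 -> ACC=3
Event 9 (EXEC): [IRQ2] PC=2: IRET -> resume MAIN at PC=1 (depth now 0)
Event 10 (EXEC): [MAIN] PC=1: NOP
Event 11 (EXEC): [MAIN] PC=2: NOP
Event 12 (EXEC): [MAIN] PC=3: HALT

Answer: 3 MAIN 0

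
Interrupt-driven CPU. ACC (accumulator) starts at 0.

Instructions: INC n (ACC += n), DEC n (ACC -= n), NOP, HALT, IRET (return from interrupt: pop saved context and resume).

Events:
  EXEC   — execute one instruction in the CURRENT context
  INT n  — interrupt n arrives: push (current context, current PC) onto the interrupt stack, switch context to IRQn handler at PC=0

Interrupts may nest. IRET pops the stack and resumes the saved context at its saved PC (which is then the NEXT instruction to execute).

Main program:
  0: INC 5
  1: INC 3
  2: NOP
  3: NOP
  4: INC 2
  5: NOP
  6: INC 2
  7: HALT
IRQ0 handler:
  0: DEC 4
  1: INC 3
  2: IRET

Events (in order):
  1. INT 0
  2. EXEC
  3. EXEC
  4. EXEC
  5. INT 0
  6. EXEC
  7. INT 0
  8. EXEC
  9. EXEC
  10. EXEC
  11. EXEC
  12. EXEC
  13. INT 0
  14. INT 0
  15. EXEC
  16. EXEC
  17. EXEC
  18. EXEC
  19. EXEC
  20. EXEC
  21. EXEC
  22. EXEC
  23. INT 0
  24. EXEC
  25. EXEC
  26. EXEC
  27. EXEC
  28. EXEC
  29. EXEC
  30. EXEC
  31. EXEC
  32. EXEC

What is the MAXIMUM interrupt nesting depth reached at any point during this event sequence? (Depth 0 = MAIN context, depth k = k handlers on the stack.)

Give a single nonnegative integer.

Event 1 (INT 0): INT 0 arrives: push (MAIN, PC=0), enter IRQ0 at PC=0 (depth now 1) [depth=1]
Event 2 (EXEC): [IRQ0] PC=0: DEC 4 -> ACC=-4 [depth=1]
Event 3 (EXEC): [IRQ0] PC=1: INC 3 -> ACC=-1 [depth=1]
Event 4 (EXEC): [IRQ0] PC=2: IRET -> resume MAIN at PC=0 (depth now 0) [depth=0]
Event 5 (INT 0): INT 0 arrives: push (MAIN, PC=0), enter IRQ0 at PC=0 (depth now 1) [depth=1]
Event 6 (EXEC): [IRQ0] PC=0: DEC 4 -> ACC=-5 [depth=1]
Event 7 (INT 0): INT 0 arrives: push (IRQ0, PC=1), enter IRQ0 at PC=0 (depth now 2) [depth=2]
Event 8 (EXEC): [IRQ0] PC=0: DEC 4 -> ACC=-9 [depth=2]
Event 9 (EXEC): [IRQ0] PC=1: INC 3 -> ACC=-6 [depth=2]
Event 10 (EXEC): [IRQ0] PC=2: IRET -> resume IRQ0 at PC=1 (depth now 1) [depth=1]
Event 11 (EXEC): [IRQ0] PC=1: INC 3 -> ACC=-3 [depth=1]
Event 12 (EXEC): [IRQ0] PC=2: IRET -> resume MAIN at PC=0 (depth now 0) [depth=0]
Event 13 (INT 0): INT 0 arrives: push (MAIN, PC=0), enter IRQ0 at PC=0 (depth now 1) [depth=1]
Event 14 (INT 0): INT 0 arrives: push (IRQ0, PC=0), enter IRQ0 at PC=0 (depth now 2) [depth=2]
Event 15 (EXEC): [IRQ0] PC=0: DEC 4 -> ACC=-7 [depth=2]
Event 16 (EXEC): [IRQ0] PC=1: INC 3 -> ACC=-4 [depth=2]
Event 17 (EXEC): [IRQ0] PC=2: IRET -> resume IRQ0 at PC=0 (depth now 1) [depth=1]
Event 18 (EXEC): [IRQ0] PC=0: DEC 4 -> ACC=-8 [depth=1]
Event 19 (EXEC): [IRQ0] PC=1: INC 3 -> ACC=-5 [depth=1]
Event 20 (EXEC): [IRQ0] PC=2: IRET -> resume MAIN at PC=0 (depth now 0) [depth=0]
Event 21 (EXEC): [MAIN] PC=0: INC 5 -> ACC=0 [depth=0]
Event 22 (EXEC): [MAIN] PC=1: INC 3 -> ACC=3 [depth=0]
Event 23 (INT 0): INT 0 arrives: push (MAIN, PC=2), enter IRQ0 at PC=0 (depth now 1) [depth=1]
Event 24 (EXEC): [IRQ0] PC=0: DEC 4 -> ACC=-1 [depth=1]
Event 25 (EXEC): [IRQ0] PC=1: INC 3 -> ACC=2 [depth=1]
Event 26 (EXEC): [IRQ0] PC=2: IRET -> resume MAIN at PC=2 (depth now 0) [depth=0]
Event 27 (EXEC): [MAIN] PC=2: NOP [depth=0]
Event 28 (EXEC): [MAIN] PC=3: NOP [depth=0]
Event 29 (EXEC): [MAIN] PC=4: INC 2 -> ACC=4 [depth=0]
Event 30 (EXEC): [MAIN] PC=5: NOP [depth=0]
Event 31 (EXEC): [MAIN] PC=6: INC 2 -> ACC=6 [depth=0]
Event 32 (EXEC): [MAIN] PC=7: HALT [depth=0]
Max depth observed: 2

Answer: 2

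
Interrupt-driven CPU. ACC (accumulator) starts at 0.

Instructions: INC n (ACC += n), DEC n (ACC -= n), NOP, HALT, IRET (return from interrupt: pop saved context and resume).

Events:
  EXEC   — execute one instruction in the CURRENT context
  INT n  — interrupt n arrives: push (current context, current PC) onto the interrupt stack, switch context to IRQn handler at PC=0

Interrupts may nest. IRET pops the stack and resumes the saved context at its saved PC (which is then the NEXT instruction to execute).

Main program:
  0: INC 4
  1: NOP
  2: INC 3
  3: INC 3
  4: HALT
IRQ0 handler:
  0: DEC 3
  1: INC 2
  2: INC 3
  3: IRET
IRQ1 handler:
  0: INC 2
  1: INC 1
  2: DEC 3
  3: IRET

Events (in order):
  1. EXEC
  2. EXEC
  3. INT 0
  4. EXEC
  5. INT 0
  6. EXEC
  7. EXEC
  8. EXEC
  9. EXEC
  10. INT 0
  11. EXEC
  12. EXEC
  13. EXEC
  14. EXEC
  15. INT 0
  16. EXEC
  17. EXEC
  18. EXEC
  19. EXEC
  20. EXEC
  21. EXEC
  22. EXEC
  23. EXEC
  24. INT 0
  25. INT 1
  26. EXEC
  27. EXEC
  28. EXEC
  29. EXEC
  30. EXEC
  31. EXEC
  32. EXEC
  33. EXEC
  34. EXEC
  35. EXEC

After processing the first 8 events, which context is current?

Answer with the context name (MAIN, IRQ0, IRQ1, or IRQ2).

Answer: IRQ0

Derivation:
Event 1 (EXEC): [MAIN] PC=0: INC 4 -> ACC=4
Event 2 (EXEC): [MAIN] PC=1: NOP
Event 3 (INT 0): INT 0 arrives: push (MAIN, PC=2), enter IRQ0 at PC=0 (depth now 1)
Event 4 (EXEC): [IRQ0] PC=0: DEC 3 -> ACC=1
Event 5 (INT 0): INT 0 arrives: push (IRQ0, PC=1), enter IRQ0 at PC=0 (depth now 2)
Event 6 (EXEC): [IRQ0] PC=0: DEC 3 -> ACC=-2
Event 7 (EXEC): [IRQ0] PC=1: INC 2 -> ACC=0
Event 8 (EXEC): [IRQ0] PC=2: INC 3 -> ACC=3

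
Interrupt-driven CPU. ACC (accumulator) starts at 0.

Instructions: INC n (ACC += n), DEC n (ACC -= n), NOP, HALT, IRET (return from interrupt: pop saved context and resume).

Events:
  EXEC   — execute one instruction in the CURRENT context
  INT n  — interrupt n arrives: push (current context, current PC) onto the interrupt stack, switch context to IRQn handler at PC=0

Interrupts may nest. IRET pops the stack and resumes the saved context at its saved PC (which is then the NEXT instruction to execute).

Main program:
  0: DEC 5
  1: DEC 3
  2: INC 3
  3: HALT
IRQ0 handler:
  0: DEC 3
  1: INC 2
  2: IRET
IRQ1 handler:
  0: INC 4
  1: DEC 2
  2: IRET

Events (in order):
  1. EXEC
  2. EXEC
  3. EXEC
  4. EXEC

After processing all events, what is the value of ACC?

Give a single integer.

Event 1 (EXEC): [MAIN] PC=0: DEC 5 -> ACC=-5
Event 2 (EXEC): [MAIN] PC=1: DEC 3 -> ACC=-8
Event 3 (EXEC): [MAIN] PC=2: INC 3 -> ACC=-5
Event 4 (EXEC): [MAIN] PC=3: HALT

Answer: -5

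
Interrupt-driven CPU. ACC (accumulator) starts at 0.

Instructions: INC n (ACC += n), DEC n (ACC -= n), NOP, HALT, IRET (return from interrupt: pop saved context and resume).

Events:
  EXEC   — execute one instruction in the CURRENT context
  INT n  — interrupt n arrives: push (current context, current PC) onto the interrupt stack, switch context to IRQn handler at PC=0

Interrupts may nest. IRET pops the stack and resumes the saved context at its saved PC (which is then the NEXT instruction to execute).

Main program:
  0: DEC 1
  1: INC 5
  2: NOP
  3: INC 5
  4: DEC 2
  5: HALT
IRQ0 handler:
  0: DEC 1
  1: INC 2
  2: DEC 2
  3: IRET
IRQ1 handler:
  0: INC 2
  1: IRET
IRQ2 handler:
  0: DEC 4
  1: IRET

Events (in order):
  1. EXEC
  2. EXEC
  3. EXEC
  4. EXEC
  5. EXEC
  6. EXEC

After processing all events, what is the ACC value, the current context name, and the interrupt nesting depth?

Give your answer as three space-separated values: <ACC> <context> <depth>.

Event 1 (EXEC): [MAIN] PC=0: DEC 1 -> ACC=-1
Event 2 (EXEC): [MAIN] PC=1: INC 5 -> ACC=4
Event 3 (EXEC): [MAIN] PC=2: NOP
Event 4 (EXEC): [MAIN] PC=3: INC 5 -> ACC=9
Event 5 (EXEC): [MAIN] PC=4: DEC 2 -> ACC=7
Event 6 (EXEC): [MAIN] PC=5: HALT

Answer: 7 MAIN 0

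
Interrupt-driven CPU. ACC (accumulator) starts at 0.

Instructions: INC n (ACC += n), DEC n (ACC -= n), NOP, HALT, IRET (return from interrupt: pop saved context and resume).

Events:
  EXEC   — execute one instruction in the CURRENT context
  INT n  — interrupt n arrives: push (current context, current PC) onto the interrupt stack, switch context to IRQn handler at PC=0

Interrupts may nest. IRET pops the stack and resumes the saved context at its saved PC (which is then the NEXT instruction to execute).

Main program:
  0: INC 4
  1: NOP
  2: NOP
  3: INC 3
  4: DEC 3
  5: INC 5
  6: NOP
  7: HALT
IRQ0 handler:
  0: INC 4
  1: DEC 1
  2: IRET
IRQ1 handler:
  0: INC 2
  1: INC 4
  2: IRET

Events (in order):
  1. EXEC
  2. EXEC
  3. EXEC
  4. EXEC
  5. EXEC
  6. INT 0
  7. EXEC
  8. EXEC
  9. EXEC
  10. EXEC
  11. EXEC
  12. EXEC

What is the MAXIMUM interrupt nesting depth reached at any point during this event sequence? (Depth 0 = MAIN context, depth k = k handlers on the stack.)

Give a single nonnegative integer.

Event 1 (EXEC): [MAIN] PC=0: INC 4 -> ACC=4 [depth=0]
Event 2 (EXEC): [MAIN] PC=1: NOP [depth=0]
Event 3 (EXEC): [MAIN] PC=2: NOP [depth=0]
Event 4 (EXEC): [MAIN] PC=3: INC 3 -> ACC=7 [depth=0]
Event 5 (EXEC): [MAIN] PC=4: DEC 3 -> ACC=4 [depth=0]
Event 6 (INT 0): INT 0 arrives: push (MAIN, PC=5), enter IRQ0 at PC=0 (depth now 1) [depth=1]
Event 7 (EXEC): [IRQ0] PC=0: INC 4 -> ACC=8 [depth=1]
Event 8 (EXEC): [IRQ0] PC=1: DEC 1 -> ACC=7 [depth=1]
Event 9 (EXEC): [IRQ0] PC=2: IRET -> resume MAIN at PC=5 (depth now 0) [depth=0]
Event 10 (EXEC): [MAIN] PC=5: INC 5 -> ACC=12 [depth=0]
Event 11 (EXEC): [MAIN] PC=6: NOP [depth=0]
Event 12 (EXEC): [MAIN] PC=7: HALT [depth=0]
Max depth observed: 1

Answer: 1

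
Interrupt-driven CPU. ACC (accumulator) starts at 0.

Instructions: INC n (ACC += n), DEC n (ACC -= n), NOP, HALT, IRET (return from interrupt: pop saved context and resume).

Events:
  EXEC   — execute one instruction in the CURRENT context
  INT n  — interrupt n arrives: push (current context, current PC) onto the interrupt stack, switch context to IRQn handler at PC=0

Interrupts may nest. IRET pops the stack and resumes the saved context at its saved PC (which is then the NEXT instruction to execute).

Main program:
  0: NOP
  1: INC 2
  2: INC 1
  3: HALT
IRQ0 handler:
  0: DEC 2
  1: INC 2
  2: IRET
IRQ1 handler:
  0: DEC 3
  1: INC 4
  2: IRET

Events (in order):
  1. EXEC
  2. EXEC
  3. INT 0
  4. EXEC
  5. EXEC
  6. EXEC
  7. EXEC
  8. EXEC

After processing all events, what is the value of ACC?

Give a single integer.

Event 1 (EXEC): [MAIN] PC=0: NOP
Event 2 (EXEC): [MAIN] PC=1: INC 2 -> ACC=2
Event 3 (INT 0): INT 0 arrives: push (MAIN, PC=2), enter IRQ0 at PC=0 (depth now 1)
Event 4 (EXEC): [IRQ0] PC=0: DEC 2 -> ACC=0
Event 5 (EXEC): [IRQ0] PC=1: INC 2 -> ACC=2
Event 6 (EXEC): [IRQ0] PC=2: IRET -> resume MAIN at PC=2 (depth now 0)
Event 7 (EXEC): [MAIN] PC=2: INC 1 -> ACC=3
Event 8 (EXEC): [MAIN] PC=3: HALT

Answer: 3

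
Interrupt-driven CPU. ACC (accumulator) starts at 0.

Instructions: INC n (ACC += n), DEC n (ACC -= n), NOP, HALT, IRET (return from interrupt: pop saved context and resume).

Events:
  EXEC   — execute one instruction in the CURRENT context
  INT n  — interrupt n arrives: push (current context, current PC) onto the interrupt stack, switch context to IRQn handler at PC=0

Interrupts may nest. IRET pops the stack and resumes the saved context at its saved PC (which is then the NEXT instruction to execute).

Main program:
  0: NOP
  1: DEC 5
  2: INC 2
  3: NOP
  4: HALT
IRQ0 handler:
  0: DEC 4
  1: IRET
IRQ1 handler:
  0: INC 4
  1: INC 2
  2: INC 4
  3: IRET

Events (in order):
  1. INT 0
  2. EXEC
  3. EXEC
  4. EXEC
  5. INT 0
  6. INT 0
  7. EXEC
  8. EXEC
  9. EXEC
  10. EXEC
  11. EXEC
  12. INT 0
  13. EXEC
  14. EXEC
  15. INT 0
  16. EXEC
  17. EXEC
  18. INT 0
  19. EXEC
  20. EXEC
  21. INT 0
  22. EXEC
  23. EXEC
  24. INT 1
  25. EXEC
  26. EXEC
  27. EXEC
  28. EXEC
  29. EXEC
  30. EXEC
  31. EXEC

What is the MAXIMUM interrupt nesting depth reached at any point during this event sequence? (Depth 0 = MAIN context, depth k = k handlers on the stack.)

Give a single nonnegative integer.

Answer: 2

Derivation:
Event 1 (INT 0): INT 0 arrives: push (MAIN, PC=0), enter IRQ0 at PC=0 (depth now 1) [depth=1]
Event 2 (EXEC): [IRQ0] PC=0: DEC 4 -> ACC=-4 [depth=1]
Event 3 (EXEC): [IRQ0] PC=1: IRET -> resume MAIN at PC=0 (depth now 0) [depth=0]
Event 4 (EXEC): [MAIN] PC=0: NOP [depth=0]
Event 5 (INT 0): INT 0 arrives: push (MAIN, PC=1), enter IRQ0 at PC=0 (depth now 1) [depth=1]
Event 6 (INT 0): INT 0 arrives: push (IRQ0, PC=0), enter IRQ0 at PC=0 (depth now 2) [depth=2]
Event 7 (EXEC): [IRQ0] PC=0: DEC 4 -> ACC=-8 [depth=2]
Event 8 (EXEC): [IRQ0] PC=1: IRET -> resume IRQ0 at PC=0 (depth now 1) [depth=1]
Event 9 (EXEC): [IRQ0] PC=0: DEC 4 -> ACC=-12 [depth=1]
Event 10 (EXEC): [IRQ0] PC=1: IRET -> resume MAIN at PC=1 (depth now 0) [depth=0]
Event 11 (EXEC): [MAIN] PC=1: DEC 5 -> ACC=-17 [depth=0]
Event 12 (INT 0): INT 0 arrives: push (MAIN, PC=2), enter IRQ0 at PC=0 (depth now 1) [depth=1]
Event 13 (EXEC): [IRQ0] PC=0: DEC 4 -> ACC=-21 [depth=1]
Event 14 (EXEC): [IRQ0] PC=1: IRET -> resume MAIN at PC=2 (depth now 0) [depth=0]
Event 15 (INT 0): INT 0 arrives: push (MAIN, PC=2), enter IRQ0 at PC=0 (depth now 1) [depth=1]
Event 16 (EXEC): [IRQ0] PC=0: DEC 4 -> ACC=-25 [depth=1]
Event 17 (EXEC): [IRQ0] PC=1: IRET -> resume MAIN at PC=2 (depth now 0) [depth=0]
Event 18 (INT 0): INT 0 arrives: push (MAIN, PC=2), enter IRQ0 at PC=0 (depth now 1) [depth=1]
Event 19 (EXEC): [IRQ0] PC=0: DEC 4 -> ACC=-29 [depth=1]
Event 20 (EXEC): [IRQ0] PC=1: IRET -> resume MAIN at PC=2 (depth now 0) [depth=0]
Event 21 (INT 0): INT 0 arrives: push (MAIN, PC=2), enter IRQ0 at PC=0 (depth now 1) [depth=1]
Event 22 (EXEC): [IRQ0] PC=0: DEC 4 -> ACC=-33 [depth=1]
Event 23 (EXEC): [IRQ0] PC=1: IRET -> resume MAIN at PC=2 (depth now 0) [depth=0]
Event 24 (INT 1): INT 1 arrives: push (MAIN, PC=2), enter IRQ1 at PC=0 (depth now 1) [depth=1]
Event 25 (EXEC): [IRQ1] PC=0: INC 4 -> ACC=-29 [depth=1]
Event 26 (EXEC): [IRQ1] PC=1: INC 2 -> ACC=-27 [depth=1]
Event 27 (EXEC): [IRQ1] PC=2: INC 4 -> ACC=-23 [depth=1]
Event 28 (EXEC): [IRQ1] PC=3: IRET -> resume MAIN at PC=2 (depth now 0) [depth=0]
Event 29 (EXEC): [MAIN] PC=2: INC 2 -> ACC=-21 [depth=0]
Event 30 (EXEC): [MAIN] PC=3: NOP [depth=0]
Event 31 (EXEC): [MAIN] PC=4: HALT [depth=0]
Max depth observed: 2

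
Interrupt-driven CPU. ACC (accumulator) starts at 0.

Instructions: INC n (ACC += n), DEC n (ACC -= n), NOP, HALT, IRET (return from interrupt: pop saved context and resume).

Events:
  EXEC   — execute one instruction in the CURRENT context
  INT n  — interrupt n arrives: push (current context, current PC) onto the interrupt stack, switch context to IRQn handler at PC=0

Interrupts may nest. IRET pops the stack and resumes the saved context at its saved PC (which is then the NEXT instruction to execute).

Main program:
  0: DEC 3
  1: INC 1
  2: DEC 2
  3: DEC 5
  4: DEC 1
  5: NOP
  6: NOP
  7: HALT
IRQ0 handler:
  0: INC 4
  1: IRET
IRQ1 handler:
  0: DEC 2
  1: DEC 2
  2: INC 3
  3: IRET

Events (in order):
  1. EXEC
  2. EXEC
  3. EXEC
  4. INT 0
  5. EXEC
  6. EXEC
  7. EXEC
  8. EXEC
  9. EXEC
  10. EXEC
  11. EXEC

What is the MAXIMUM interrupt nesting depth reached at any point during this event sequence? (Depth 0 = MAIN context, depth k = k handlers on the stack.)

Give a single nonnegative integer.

Event 1 (EXEC): [MAIN] PC=0: DEC 3 -> ACC=-3 [depth=0]
Event 2 (EXEC): [MAIN] PC=1: INC 1 -> ACC=-2 [depth=0]
Event 3 (EXEC): [MAIN] PC=2: DEC 2 -> ACC=-4 [depth=0]
Event 4 (INT 0): INT 0 arrives: push (MAIN, PC=3), enter IRQ0 at PC=0 (depth now 1) [depth=1]
Event 5 (EXEC): [IRQ0] PC=0: INC 4 -> ACC=0 [depth=1]
Event 6 (EXEC): [IRQ0] PC=1: IRET -> resume MAIN at PC=3 (depth now 0) [depth=0]
Event 7 (EXEC): [MAIN] PC=3: DEC 5 -> ACC=-5 [depth=0]
Event 8 (EXEC): [MAIN] PC=4: DEC 1 -> ACC=-6 [depth=0]
Event 9 (EXEC): [MAIN] PC=5: NOP [depth=0]
Event 10 (EXEC): [MAIN] PC=6: NOP [depth=0]
Event 11 (EXEC): [MAIN] PC=7: HALT [depth=0]
Max depth observed: 1

Answer: 1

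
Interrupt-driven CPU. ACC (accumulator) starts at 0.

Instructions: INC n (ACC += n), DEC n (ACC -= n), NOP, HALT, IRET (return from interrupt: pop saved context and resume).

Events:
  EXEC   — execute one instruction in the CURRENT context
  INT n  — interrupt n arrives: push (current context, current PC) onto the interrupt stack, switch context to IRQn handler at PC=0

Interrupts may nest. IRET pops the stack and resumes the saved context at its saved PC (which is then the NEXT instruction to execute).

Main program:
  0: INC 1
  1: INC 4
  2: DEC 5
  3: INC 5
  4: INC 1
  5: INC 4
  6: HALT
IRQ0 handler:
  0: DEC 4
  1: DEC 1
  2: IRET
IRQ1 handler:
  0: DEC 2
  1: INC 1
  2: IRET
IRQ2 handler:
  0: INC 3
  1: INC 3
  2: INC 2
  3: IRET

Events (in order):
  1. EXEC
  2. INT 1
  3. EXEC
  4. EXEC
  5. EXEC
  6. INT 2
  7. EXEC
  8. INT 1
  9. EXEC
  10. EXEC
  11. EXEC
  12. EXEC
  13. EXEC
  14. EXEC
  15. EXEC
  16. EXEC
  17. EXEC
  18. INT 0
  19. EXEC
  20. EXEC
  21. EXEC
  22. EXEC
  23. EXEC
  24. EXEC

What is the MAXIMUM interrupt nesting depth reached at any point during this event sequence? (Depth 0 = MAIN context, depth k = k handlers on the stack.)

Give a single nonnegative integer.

Event 1 (EXEC): [MAIN] PC=0: INC 1 -> ACC=1 [depth=0]
Event 2 (INT 1): INT 1 arrives: push (MAIN, PC=1), enter IRQ1 at PC=0 (depth now 1) [depth=1]
Event 3 (EXEC): [IRQ1] PC=0: DEC 2 -> ACC=-1 [depth=1]
Event 4 (EXEC): [IRQ1] PC=1: INC 1 -> ACC=0 [depth=1]
Event 5 (EXEC): [IRQ1] PC=2: IRET -> resume MAIN at PC=1 (depth now 0) [depth=0]
Event 6 (INT 2): INT 2 arrives: push (MAIN, PC=1), enter IRQ2 at PC=0 (depth now 1) [depth=1]
Event 7 (EXEC): [IRQ2] PC=0: INC 3 -> ACC=3 [depth=1]
Event 8 (INT 1): INT 1 arrives: push (IRQ2, PC=1), enter IRQ1 at PC=0 (depth now 2) [depth=2]
Event 9 (EXEC): [IRQ1] PC=0: DEC 2 -> ACC=1 [depth=2]
Event 10 (EXEC): [IRQ1] PC=1: INC 1 -> ACC=2 [depth=2]
Event 11 (EXEC): [IRQ1] PC=2: IRET -> resume IRQ2 at PC=1 (depth now 1) [depth=1]
Event 12 (EXEC): [IRQ2] PC=1: INC 3 -> ACC=5 [depth=1]
Event 13 (EXEC): [IRQ2] PC=2: INC 2 -> ACC=7 [depth=1]
Event 14 (EXEC): [IRQ2] PC=3: IRET -> resume MAIN at PC=1 (depth now 0) [depth=0]
Event 15 (EXEC): [MAIN] PC=1: INC 4 -> ACC=11 [depth=0]
Event 16 (EXEC): [MAIN] PC=2: DEC 5 -> ACC=6 [depth=0]
Event 17 (EXEC): [MAIN] PC=3: INC 5 -> ACC=11 [depth=0]
Event 18 (INT 0): INT 0 arrives: push (MAIN, PC=4), enter IRQ0 at PC=0 (depth now 1) [depth=1]
Event 19 (EXEC): [IRQ0] PC=0: DEC 4 -> ACC=7 [depth=1]
Event 20 (EXEC): [IRQ0] PC=1: DEC 1 -> ACC=6 [depth=1]
Event 21 (EXEC): [IRQ0] PC=2: IRET -> resume MAIN at PC=4 (depth now 0) [depth=0]
Event 22 (EXEC): [MAIN] PC=4: INC 1 -> ACC=7 [depth=0]
Event 23 (EXEC): [MAIN] PC=5: INC 4 -> ACC=11 [depth=0]
Event 24 (EXEC): [MAIN] PC=6: HALT [depth=0]
Max depth observed: 2

Answer: 2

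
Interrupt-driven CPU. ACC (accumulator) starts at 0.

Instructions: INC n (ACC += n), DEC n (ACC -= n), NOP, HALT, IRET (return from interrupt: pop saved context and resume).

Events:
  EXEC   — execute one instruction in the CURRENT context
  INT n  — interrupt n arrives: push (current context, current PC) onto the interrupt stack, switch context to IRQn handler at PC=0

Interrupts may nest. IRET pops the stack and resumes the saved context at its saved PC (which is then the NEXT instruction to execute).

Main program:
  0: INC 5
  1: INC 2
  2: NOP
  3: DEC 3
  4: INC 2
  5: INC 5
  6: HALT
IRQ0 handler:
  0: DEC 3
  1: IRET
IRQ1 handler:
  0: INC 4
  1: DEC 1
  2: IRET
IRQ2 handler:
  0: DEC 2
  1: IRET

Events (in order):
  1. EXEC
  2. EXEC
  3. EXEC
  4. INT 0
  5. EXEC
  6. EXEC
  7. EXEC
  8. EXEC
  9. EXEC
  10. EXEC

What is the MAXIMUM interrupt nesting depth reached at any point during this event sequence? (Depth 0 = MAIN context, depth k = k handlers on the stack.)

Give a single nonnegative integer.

Event 1 (EXEC): [MAIN] PC=0: INC 5 -> ACC=5 [depth=0]
Event 2 (EXEC): [MAIN] PC=1: INC 2 -> ACC=7 [depth=0]
Event 3 (EXEC): [MAIN] PC=2: NOP [depth=0]
Event 4 (INT 0): INT 0 arrives: push (MAIN, PC=3), enter IRQ0 at PC=0 (depth now 1) [depth=1]
Event 5 (EXEC): [IRQ0] PC=0: DEC 3 -> ACC=4 [depth=1]
Event 6 (EXEC): [IRQ0] PC=1: IRET -> resume MAIN at PC=3 (depth now 0) [depth=0]
Event 7 (EXEC): [MAIN] PC=3: DEC 3 -> ACC=1 [depth=0]
Event 8 (EXEC): [MAIN] PC=4: INC 2 -> ACC=3 [depth=0]
Event 9 (EXEC): [MAIN] PC=5: INC 5 -> ACC=8 [depth=0]
Event 10 (EXEC): [MAIN] PC=6: HALT [depth=0]
Max depth observed: 1

Answer: 1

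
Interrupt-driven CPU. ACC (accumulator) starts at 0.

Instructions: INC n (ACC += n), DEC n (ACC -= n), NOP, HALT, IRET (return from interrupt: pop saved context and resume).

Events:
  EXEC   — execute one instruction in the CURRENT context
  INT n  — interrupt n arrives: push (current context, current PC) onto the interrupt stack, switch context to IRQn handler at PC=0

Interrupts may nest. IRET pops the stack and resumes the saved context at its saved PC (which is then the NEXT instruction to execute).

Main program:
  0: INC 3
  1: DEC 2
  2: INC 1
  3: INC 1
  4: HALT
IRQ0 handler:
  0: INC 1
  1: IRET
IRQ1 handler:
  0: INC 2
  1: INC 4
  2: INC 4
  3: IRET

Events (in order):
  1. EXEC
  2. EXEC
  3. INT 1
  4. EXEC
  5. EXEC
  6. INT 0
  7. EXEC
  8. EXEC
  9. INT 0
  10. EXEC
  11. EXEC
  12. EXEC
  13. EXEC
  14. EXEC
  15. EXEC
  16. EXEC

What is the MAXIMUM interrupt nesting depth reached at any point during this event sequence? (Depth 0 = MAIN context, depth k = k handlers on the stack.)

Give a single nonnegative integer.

Answer: 2

Derivation:
Event 1 (EXEC): [MAIN] PC=0: INC 3 -> ACC=3 [depth=0]
Event 2 (EXEC): [MAIN] PC=1: DEC 2 -> ACC=1 [depth=0]
Event 3 (INT 1): INT 1 arrives: push (MAIN, PC=2), enter IRQ1 at PC=0 (depth now 1) [depth=1]
Event 4 (EXEC): [IRQ1] PC=0: INC 2 -> ACC=3 [depth=1]
Event 5 (EXEC): [IRQ1] PC=1: INC 4 -> ACC=7 [depth=1]
Event 6 (INT 0): INT 0 arrives: push (IRQ1, PC=2), enter IRQ0 at PC=0 (depth now 2) [depth=2]
Event 7 (EXEC): [IRQ0] PC=0: INC 1 -> ACC=8 [depth=2]
Event 8 (EXEC): [IRQ0] PC=1: IRET -> resume IRQ1 at PC=2 (depth now 1) [depth=1]
Event 9 (INT 0): INT 0 arrives: push (IRQ1, PC=2), enter IRQ0 at PC=0 (depth now 2) [depth=2]
Event 10 (EXEC): [IRQ0] PC=0: INC 1 -> ACC=9 [depth=2]
Event 11 (EXEC): [IRQ0] PC=1: IRET -> resume IRQ1 at PC=2 (depth now 1) [depth=1]
Event 12 (EXEC): [IRQ1] PC=2: INC 4 -> ACC=13 [depth=1]
Event 13 (EXEC): [IRQ1] PC=3: IRET -> resume MAIN at PC=2 (depth now 0) [depth=0]
Event 14 (EXEC): [MAIN] PC=2: INC 1 -> ACC=14 [depth=0]
Event 15 (EXEC): [MAIN] PC=3: INC 1 -> ACC=15 [depth=0]
Event 16 (EXEC): [MAIN] PC=4: HALT [depth=0]
Max depth observed: 2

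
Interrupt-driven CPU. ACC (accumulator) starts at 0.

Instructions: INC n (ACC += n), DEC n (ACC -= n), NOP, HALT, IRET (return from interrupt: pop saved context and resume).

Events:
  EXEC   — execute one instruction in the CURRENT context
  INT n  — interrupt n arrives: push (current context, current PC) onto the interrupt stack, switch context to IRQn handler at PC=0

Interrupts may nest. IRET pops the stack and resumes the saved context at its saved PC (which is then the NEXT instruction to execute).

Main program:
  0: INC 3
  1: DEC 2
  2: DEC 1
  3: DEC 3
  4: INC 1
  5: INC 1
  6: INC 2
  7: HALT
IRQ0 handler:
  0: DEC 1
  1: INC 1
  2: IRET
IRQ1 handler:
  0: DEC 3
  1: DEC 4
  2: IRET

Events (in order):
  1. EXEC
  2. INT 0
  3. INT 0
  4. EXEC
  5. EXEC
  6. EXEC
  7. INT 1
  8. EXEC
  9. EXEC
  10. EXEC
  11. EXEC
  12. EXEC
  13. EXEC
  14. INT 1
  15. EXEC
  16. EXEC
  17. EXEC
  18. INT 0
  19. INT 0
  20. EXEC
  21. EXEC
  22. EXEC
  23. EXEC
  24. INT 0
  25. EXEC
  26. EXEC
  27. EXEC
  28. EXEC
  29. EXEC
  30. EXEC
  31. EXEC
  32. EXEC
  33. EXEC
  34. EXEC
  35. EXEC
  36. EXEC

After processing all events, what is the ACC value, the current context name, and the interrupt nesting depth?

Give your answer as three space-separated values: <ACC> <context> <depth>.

Answer: -13 MAIN 0

Derivation:
Event 1 (EXEC): [MAIN] PC=0: INC 3 -> ACC=3
Event 2 (INT 0): INT 0 arrives: push (MAIN, PC=1), enter IRQ0 at PC=0 (depth now 1)
Event 3 (INT 0): INT 0 arrives: push (IRQ0, PC=0), enter IRQ0 at PC=0 (depth now 2)
Event 4 (EXEC): [IRQ0] PC=0: DEC 1 -> ACC=2
Event 5 (EXEC): [IRQ0] PC=1: INC 1 -> ACC=3
Event 6 (EXEC): [IRQ0] PC=2: IRET -> resume IRQ0 at PC=0 (depth now 1)
Event 7 (INT 1): INT 1 arrives: push (IRQ0, PC=0), enter IRQ1 at PC=0 (depth now 2)
Event 8 (EXEC): [IRQ1] PC=0: DEC 3 -> ACC=0
Event 9 (EXEC): [IRQ1] PC=1: DEC 4 -> ACC=-4
Event 10 (EXEC): [IRQ1] PC=2: IRET -> resume IRQ0 at PC=0 (depth now 1)
Event 11 (EXEC): [IRQ0] PC=0: DEC 1 -> ACC=-5
Event 12 (EXEC): [IRQ0] PC=1: INC 1 -> ACC=-4
Event 13 (EXEC): [IRQ0] PC=2: IRET -> resume MAIN at PC=1 (depth now 0)
Event 14 (INT 1): INT 1 arrives: push (MAIN, PC=1), enter IRQ1 at PC=0 (depth now 1)
Event 15 (EXEC): [IRQ1] PC=0: DEC 3 -> ACC=-7
Event 16 (EXEC): [IRQ1] PC=1: DEC 4 -> ACC=-11
Event 17 (EXEC): [IRQ1] PC=2: IRET -> resume MAIN at PC=1 (depth now 0)
Event 18 (INT 0): INT 0 arrives: push (MAIN, PC=1), enter IRQ0 at PC=0 (depth now 1)
Event 19 (INT 0): INT 0 arrives: push (IRQ0, PC=0), enter IRQ0 at PC=0 (depth now 2)
Event 20 (EXEC): [IRQ0] PC=0: DEC 1 -> ACC=-12
Event 21 (EXEC): [IRQ0] PC=1: INC 1 -> ACC=-11
Event 22 (EXEC): [IRQ0] PC=2: IRET -> resume IRQ0 at PC=0 (depth now 1)
Event 23 (EXEC): [IRQ0] PC=0: DEC 1 -> ACC=-12
Event 24 (INT 0): INT 0 arrives: push (IRQ0, PC=1), enter IRQ0 at PC=0 (depth now 2)
Event 25 (EXEC): [IRQ0] PC=0: DEC 1 -> ACC=-13
Event 26 (EXEC): [IRQ0] PC=1: INC 1 -> ACC=-12
Event 27 (EXEC): [IRQ0] PC=2: IRET -> resume IRQ0 at PC=1 (depth now 1)
Event 28 (EXEC): [IRQ0] PC=1: INC 1 -> ACC=-11
Event 29 (EXEC): [IRQ0] PC=2: IRET -> resume MAIN at PC=1 (depth now 0)
Event 30 (EXEC): [MAIN] PC=1: DEC 2 -> ACC=-13
Event 31 (EXEC): [MAIN] PC=2: DEC 1 -> ACC=-14
Event 32 (EXEC): [MAIN] PC=3: DEC 3 -> ACC=-17
Event 33 (EXEC): [MAIN] PC=4: INC 1 -> ACC=-16
Event 34 (EXEC): [MAIN] PC=5: INC 1 -> ACC=-15
Event 35 (EXEC): [MAIN] PC=6: INC 2 -> ACC=-13
Event 36 (EXEC): [MAIN] PC=7: HALT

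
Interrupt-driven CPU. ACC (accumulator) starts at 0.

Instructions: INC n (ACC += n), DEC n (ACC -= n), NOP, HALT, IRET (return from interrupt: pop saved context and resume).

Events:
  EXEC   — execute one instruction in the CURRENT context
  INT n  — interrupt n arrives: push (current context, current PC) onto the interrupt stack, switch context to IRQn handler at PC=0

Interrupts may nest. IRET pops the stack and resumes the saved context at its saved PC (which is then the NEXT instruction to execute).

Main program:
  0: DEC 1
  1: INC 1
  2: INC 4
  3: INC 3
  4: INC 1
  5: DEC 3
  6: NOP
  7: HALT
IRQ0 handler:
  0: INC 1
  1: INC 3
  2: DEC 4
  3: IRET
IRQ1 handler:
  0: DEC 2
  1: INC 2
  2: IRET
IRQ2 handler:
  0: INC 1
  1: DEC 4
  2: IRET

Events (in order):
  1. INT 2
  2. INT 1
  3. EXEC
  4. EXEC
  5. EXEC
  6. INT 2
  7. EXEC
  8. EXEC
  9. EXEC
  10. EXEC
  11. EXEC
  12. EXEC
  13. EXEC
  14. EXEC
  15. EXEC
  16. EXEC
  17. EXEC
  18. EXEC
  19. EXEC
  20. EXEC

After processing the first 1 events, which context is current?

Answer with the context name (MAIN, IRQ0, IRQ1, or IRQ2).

Answer: IRQ2

Derivation:
Event 1 (INT 2): INT 2 arrives: push (MAIN, PC=0), enter IRQ2 at PC=0 (depth now 1)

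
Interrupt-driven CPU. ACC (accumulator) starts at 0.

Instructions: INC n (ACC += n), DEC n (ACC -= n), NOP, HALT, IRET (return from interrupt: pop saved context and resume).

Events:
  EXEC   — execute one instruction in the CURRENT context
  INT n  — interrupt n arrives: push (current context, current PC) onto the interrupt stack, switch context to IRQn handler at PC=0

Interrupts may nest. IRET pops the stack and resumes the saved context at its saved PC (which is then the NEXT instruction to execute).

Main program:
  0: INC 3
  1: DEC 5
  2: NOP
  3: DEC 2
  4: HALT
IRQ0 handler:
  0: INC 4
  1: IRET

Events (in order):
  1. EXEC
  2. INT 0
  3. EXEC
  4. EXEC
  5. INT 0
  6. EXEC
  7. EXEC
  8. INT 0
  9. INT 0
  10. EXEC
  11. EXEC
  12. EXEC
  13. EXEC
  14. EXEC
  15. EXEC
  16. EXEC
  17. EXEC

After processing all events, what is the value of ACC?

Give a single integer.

Answer: 12

Derivation:
Event 1 (EXEC): [MAIN] PC=0: INC 3 -> ACC=3
Event 2 (INT 0): INT 0 arrives: push (MAIN, PC=1), enter IRQ0 at PC=0 (depth now 1)
Event 3 (EXEC): [IRQ0] PC=0: INC 4 -> ACC=7
Event 4 (EXEC): [IRQ0] PC=1: IRET -> resume MAIN at PC=1 (depth now 0)
Event 5 (INT 0): INT 0 arrives: push (MAIN, PC=1), enter IRQ0 at PC=0 (depth now 1)
Event 6 (EXEC): [IRQ0] PC=0: INC 4 -> ACC=11
Event 7 (EXEC): [IRQ0] PC=1: IRET -> resume MAIN at PC=1 (depth now 0)
Event 8 (INT 0): INT 0 arrives: push (MAIN, PC=1), enter IRQ0 at PC=0 (depth now 1)
Event 9 (INT 0): INT 0 arrives: push (IRQ0, PC=0), enter IRQ0 at PC=0 (depth now 2)
Event 10 (EXEC): [IRQ0] PC=0: INC 4 -> ACC=15
Event 11 (EXEC): [IRQ0] PC=1: IRET -> resume IRQ0 at PC=0 (depth now 1)
Event 12 (EXEC): [IRQ0] PC=0: INC 4 -> ACC=19
Event 13 (EXEC): [IRQ0] PC=1: IRET -> resume MAIN at PC=1 (depth now 0)
Event 14 (EXEC): [MAIN] PC=1: DEC 5 -> ACC=14
Event 15 (EXEC): [MAIN] PC=2: NOP
Event 16 (EXEC): [MAIN] PC=3: DEC 2 -> ACC=12
Event 17 (EXEC): [MAIN] PC=4: HALT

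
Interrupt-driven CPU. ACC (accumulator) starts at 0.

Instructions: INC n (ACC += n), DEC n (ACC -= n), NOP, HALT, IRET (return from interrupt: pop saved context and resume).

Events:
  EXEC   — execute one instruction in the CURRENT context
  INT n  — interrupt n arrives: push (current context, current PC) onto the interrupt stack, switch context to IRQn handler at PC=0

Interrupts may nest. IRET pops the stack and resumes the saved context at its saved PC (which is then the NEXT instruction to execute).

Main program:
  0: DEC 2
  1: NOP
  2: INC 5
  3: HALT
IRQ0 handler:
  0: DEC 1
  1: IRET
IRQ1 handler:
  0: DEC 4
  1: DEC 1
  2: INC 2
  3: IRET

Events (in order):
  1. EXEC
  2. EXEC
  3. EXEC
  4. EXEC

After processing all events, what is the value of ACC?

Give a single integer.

Answer: 3

Derivation:
Event 1 (EXEC): [MAIN] PC=0: DEC 2 -> ACC=-2
Event 2 (EXEC): [MAIN] PC=1: NOP
Event 3 (EXEC): [MAIN] PC=2: INC 5 -> ACC=3
Event 4 (EXEC): [MAIN] PC=3: HALT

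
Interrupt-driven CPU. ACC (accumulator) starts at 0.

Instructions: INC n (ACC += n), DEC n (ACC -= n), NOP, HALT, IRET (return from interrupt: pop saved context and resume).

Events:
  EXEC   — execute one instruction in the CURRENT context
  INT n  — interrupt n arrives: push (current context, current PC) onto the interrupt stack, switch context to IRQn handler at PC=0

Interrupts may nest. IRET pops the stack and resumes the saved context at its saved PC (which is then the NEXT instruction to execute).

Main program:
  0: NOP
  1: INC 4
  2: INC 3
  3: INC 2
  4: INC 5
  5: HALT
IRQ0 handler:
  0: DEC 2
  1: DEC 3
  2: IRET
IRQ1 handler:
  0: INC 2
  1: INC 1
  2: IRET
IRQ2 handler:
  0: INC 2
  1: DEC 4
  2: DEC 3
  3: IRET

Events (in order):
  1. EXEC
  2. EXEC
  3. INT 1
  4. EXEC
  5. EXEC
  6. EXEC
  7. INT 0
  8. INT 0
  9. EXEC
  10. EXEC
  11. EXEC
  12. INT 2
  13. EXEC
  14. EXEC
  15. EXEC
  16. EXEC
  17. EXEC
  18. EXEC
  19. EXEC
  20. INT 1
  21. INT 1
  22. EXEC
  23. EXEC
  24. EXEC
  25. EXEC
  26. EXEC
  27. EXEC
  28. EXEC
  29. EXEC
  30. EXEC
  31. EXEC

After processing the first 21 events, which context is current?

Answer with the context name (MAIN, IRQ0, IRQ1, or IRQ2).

Answer: IRQ1

Derivation:
Event 1 (EXEC): [MAIN] PC=0: NOP
Event 2 (EXEC): [MAIN] PC=1: INC 4 -> ACC=4
Event 3 (INT 1): INT 1 arrives: push (MAIN, PC=2), enter IRQ1 at PC=0 (depth now 1)
Event 4 (EXEC): [IRQ1] PC=0: INC 2 -> ACC=6
Event 5 (EXEC): [IRQ1] PC=1: INC 1 -> ACC=7
Event 6 (EXEC): [IRQ1] PC=2: IRET -> resume MAIN at PC=2 (depth now 0)
Event 7 (INT 0): INT 0 arrives: push (MAIN, PC=2), enter IRQ0 at PC=0 (depth now 1)
Event 8 (INT 0): INT 0 arrives: push (IRQ0, PC=0), enter IRQ0 at PC=0 (depth now 2)
Event 9 (EXEC): [IRQ0] PC=0: DEC 2 -> ACC=5
Event 10 (EXEC): [IRQ0] PC=1: DEC 3 -> ACC=2
Event 11 (EXEC): [IRQ0] PC=2: IRET -> resume IRQ0 at PC=0 (depth now 1)
Event 12 (INT 2): INT 2 arrives: push (IRQ0, PC=0), enter IRQ2 at PC=0 (depth now 2)
Event 13 (EXEC): [IRQ2] PC=0: INC 2 -> ACC=4
Event 14 (EXEC): [IRQ2] PC=1: DEC 4 -> ACC=0
Event 15 (EXEC): [IRQ2] PC=2: DEC 3 -> ACC=-3
Event 16 (EXEC): [IRQ2] PC=3: IRET -> resume IRQ0 at PC=0 (depth now 1)
Event 17 (EXEC): [IRQ0] PC=0: DEC 2 -> ACC=-5
Event 18 (EXEC): [IRQ0] PC=1: DEC 3 -> ACC=-8
Event 19 (EXEC): [IRQ0] PC=2: IRET -> resume MAIN at PC=2 (depth now 0)
Event 20 (INT 1): INT 1 arrives: push (MAIN, PC=2), enter IRQ1 at PC=0 (depth now 1)
Event 21 (INT 1): INT 1 arrives: push (IRQ1, PC=0), enter IRQ1 at PC=0 (depth now 2)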